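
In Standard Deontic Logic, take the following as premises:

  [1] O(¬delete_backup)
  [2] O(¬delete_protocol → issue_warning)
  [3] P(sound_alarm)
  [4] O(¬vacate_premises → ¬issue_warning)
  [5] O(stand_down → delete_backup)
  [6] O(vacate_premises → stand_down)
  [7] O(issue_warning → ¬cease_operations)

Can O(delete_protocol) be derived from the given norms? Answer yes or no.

Yes

Premise 1 gives O(¬delete_backup).
The contrapositive of premise 5 (O(stand_down → delete_backup)) is O(¬delete_backup → ¬stand_down), and O(¬delete_backup) is already established, so O(¬stand_down).
Premise 6 is O(vacate_premises → stand_down); contrapositively O(¬stand_down → ¬vacate_premises). Since O(¬stand_down) holds, K gives O(¬vacate_premises).
With premise 4, O(¬vacate_premises → ¬issue_warning), the K-axiom yields O(¬issue_warning).
Premise 2, O(¬delete_protocol → issue_warning), contraposes to O(¬issue_warning → delete_protocol); with O(¬issue_warning) we get O(delete_protocol).
Premises 3, 7 do not contribute to this derivation.
So O(delete_protocol) follows.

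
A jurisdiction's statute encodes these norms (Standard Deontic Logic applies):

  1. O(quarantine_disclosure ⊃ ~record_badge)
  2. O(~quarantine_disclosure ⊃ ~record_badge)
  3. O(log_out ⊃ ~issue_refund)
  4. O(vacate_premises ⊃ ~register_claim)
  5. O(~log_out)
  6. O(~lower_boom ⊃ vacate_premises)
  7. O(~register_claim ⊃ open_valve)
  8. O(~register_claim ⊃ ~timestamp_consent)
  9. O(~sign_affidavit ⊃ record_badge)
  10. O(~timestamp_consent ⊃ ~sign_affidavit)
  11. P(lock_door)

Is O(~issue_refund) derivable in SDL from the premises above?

No

Premise 3 is O(log_out ⊃ ~issue_refund), but O(log_out) is not derivable from the premises, so it does not yield O(~issue_refund).
No other premise forces O(~issue_refund). An ideal world satisfying every premise can still have ~issue_refund false, so O(~issue_refund) is not derivable.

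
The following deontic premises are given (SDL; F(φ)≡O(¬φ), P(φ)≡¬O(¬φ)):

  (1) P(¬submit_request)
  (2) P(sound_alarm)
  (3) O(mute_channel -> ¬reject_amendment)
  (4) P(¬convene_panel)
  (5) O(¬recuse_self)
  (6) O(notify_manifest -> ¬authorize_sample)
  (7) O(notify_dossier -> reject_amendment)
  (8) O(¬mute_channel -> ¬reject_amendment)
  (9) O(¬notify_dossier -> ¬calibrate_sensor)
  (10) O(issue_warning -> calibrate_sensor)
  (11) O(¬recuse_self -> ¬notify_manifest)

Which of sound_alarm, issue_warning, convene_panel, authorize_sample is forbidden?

By case analysis on mute_channel: premise 3 gives O(mute_channel -> ¬reject_amendment) and premise 8 gives O(¬mute_channel -> ¬reject_amendment), so O(¬reject_amendment) either way.
Premise 7, O(notify_dossier -> reject_amendment), contraposes to O(¬reject_amendment -> ¬notify_dossier); with O(¬reject_amendment) we get O(¬notify_dossier).
From O(¬notify_dossier) and premise 9, O(¬notify_dossier -> ¬calibrate_sensor), we obtain O(¬calibrate_sensor).
Premise 10 is O(issue_warning -> calibrate_sensor); contrapositively O(¬calibrate_sensor -> ¬issue_warning). Since O(¬calibrate_sensor) holds, K gives O(¬issue_warning).
So O(¬issue_warning) holds, i.e. issue_warning is forbidden. None of the other listed options is forbidden under the premises.

issue_warning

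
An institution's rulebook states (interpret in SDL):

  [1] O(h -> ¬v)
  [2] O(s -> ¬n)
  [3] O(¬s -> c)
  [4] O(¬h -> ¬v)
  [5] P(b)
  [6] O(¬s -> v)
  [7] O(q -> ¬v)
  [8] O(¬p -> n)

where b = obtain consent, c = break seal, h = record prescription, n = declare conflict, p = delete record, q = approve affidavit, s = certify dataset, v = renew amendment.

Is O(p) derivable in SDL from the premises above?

By case analysis on ¬h: premise 4 gives O(¬h -> ¬v) and premise 1 gives O(h -> ¬v), so O(¬v) either way.
The contrapositive of premise 6 (O(¬s -> v)) is O(¬v -> s), and O(¬v) is already established, so O(s).
From O(s) and premise 2, O(s -> ¬n), we obtain O(¬n).
Premise 8, O(¬p -> n), contraposes to O(¬n -> p); with O(¬n) we get O(p).
Premises 3, 5, 7 do not contribute to this derivation.
So O(p) follows.

Yes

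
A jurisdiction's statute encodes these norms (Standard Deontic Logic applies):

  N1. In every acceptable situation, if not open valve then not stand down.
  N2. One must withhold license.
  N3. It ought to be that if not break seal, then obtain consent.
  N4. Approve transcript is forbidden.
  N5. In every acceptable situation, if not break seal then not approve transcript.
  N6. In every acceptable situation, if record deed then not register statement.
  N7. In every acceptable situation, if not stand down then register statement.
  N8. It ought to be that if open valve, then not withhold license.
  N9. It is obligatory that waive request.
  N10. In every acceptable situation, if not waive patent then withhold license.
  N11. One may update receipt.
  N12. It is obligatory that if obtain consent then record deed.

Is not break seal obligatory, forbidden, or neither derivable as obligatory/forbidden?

Forbidden

From premise 2 we have O(withhold_license).
Premise 8, O(open_valve → ¬withhold_license), contraposes to O(withhold_license → ¬open_valve); with O(withhold_license) we get O(¬open_valve).
From O(¬open_valve) and premise 1, O(¬open_valve → ¬stand_down), we obtain O(¬stand_down).
Premise 7 is O(¬stand_down → register_statement); since O(¬stand_down), deontic closure gives O(register_statement).
Premise 6 is O(record_deed → ¬register_statement); contrapositively O(register_statement → ¬record_deed). Since O(register_statement) holds, K gives O(¬record_deed).
Premise 12 is O(obtain_consent → record_deed); contrapositively O(¬record_deed → ¬obtain_consent). Since O(¬record_deed) holds, K gives O(¬obtain_consent).
The contrapositive of premise 3 (O(¬break_seal → obtain_consent)) is O(¬obtain_consent → break_seal), and O(¬obtain_consent) is already established, so O(break_seal).
Premises 4, 5, 9, 10, 11 do not contribute to this derivation.
Thus O(break_seal), which is F(¬break_seal): ¬break_seal is forbidden.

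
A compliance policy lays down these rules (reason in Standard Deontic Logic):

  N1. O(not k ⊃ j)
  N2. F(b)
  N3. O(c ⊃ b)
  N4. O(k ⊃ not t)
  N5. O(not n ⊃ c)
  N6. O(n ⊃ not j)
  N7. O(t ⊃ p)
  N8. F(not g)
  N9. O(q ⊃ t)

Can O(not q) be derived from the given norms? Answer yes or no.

F(b) at premise 2 means O(not b).
Premise 3 is O(c ⊃ b); contrapositively O(not b ⊃ not c). Since O(not b) holds, K gives O(not c).
The contrapositive of premise 5 (O(not n ⊃ c)) is O(not c ⊃ n), and O(not c) is already established, so O(n).
With premise 6, O(n ⊃ not j), the K-axiom yields O(not j).
Premise 1 is O(not k ⊃ j); contrapositively O(not j ⊃ k). Since O(not j) holds, K gives O(k).
Applying K to premise 4 (O(k ⊃ not t)) and O(k) yields O(not t).
Premise 9 is O(q ⊃ t); contrapositively O(not t ⊃ not q). Since O(not t) holds, K gives O(not q).
Premises 7, 8 do not contribute to this derivation.
So O(not q) follows.

Yes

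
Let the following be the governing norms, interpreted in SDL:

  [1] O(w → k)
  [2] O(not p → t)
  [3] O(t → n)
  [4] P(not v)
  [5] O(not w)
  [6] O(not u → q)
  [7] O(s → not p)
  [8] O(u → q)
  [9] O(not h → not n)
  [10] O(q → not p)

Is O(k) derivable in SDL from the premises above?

No

Premise 1 is O(w → k), but O(w) is not derivable from the premises, so it does not yield O(k).
No other premise forces O(k). An ideal world satisfying every premise can still have k false, so O(k) is not derivable.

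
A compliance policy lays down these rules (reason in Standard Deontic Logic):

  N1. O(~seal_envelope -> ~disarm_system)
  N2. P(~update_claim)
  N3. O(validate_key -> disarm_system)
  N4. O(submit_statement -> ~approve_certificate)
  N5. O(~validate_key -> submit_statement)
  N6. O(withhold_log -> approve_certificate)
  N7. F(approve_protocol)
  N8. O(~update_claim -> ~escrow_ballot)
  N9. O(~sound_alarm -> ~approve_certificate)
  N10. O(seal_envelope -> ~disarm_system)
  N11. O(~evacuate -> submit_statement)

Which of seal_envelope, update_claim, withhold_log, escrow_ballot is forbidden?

Premises 1 and 10 cover both cases: O(~seal_envelope -> ~disarm_system) and O(seal_envelope -> ~disarm_system). Since ~seal_envelope ∨ seal_envelope is a tautology, O(~disarm_system) follows.
Premise 3, O(validate_key -> disarm_system), contraposes to O(~disarm_system -> ~validate_key); with O(~disarm_system) we get O(~validate_key).
With premise 5, O(~validate_key -> submit_statement), the K-axiom yields O(submit_statement).
Applying K to premise 4 (O(submit_statement -> ~approve_certificate)) and O(submit_statement) yields O(~approve_certificate).
Premise 6, O(withhold_log -> approve_certificate), contraposes to O(~approve_certificate -> ~withhold_log); with O(~approve_certificate) we get O(~withhold_log).
So O(~withhold_log) holds, i.e. withhold_log is forbidden. None of the other listed options is forbidden under the premises.

withhold_log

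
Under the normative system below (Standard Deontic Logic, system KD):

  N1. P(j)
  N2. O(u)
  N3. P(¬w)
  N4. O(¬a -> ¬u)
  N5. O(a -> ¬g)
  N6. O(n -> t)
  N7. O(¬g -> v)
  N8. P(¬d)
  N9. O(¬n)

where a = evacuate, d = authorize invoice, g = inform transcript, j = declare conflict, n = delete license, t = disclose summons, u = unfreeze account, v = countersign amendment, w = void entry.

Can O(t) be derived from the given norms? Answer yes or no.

Premise 6 is O(n -> t), but O(n) is not derivable from the premises, so it does not yield O(t).
No other premise forces O(t). An ideal world satisfying every premise can still have t false, so O(t) is not derivable.

No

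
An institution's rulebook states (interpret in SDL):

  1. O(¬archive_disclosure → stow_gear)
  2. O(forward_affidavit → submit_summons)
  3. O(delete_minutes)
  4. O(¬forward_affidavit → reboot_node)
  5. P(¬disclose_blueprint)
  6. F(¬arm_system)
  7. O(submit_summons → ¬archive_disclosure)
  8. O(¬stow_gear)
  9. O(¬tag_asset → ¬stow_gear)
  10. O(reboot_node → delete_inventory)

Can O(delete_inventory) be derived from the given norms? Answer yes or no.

Premise 8 states O(¬stow_gear) outright.
The contrapositive of premise 1 (O(¬archive_disclosure → stow_gear)) is O(¬stow_gear → archive_disclosure), and O(¬stow_gear) is already established, so O(archive_disclosure).
The contrapositive of premise 7 (O(submit_summons → ¬archive_disclosure)) is O(archive_disclosure → ¬submit_summons), and O(archive_disclosure) is already established, so O(¬submit_summons).
The contrapositive of premise 2 (O(forward_affidavit → submit_summons)) is O(¬submit_summons → ¬forward_affidavit), and O(¬submit_summons) is already established, so O(¬forward_affidavit).
From O(¬forward_affidavit) and premise 4, O(¬forward_affidavit → reboot_node), we obtain O(reboot_node).
From O(reboot_node) and premise 10, O(reboot_node → delete_inventory), we obtain O(delete_inventory).
Premises 3, 5, 6, 9 do not contribute to this derivation.
So O(delete_inventory) follows.

Yes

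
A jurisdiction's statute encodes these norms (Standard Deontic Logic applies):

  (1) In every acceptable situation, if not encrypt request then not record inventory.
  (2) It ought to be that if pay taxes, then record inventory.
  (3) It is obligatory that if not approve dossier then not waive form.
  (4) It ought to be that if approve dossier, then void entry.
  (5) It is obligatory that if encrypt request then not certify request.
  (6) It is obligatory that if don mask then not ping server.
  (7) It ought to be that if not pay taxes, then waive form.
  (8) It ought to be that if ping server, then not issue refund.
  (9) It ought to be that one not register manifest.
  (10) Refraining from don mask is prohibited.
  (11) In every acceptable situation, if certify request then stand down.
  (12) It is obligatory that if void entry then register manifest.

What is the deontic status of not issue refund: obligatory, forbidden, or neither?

Neither

Premise 8 is O(ping_server → ¬issue_refund), but O(ping_server) is not derivable from the premises, so it does not yield O(¬issue_refund).
No premise or chain of K-axiom applications forces O(¬issue_refund), and none forces O(issue_refund). So ¬issue_refund is neither obligatory nor forbidden under these norms.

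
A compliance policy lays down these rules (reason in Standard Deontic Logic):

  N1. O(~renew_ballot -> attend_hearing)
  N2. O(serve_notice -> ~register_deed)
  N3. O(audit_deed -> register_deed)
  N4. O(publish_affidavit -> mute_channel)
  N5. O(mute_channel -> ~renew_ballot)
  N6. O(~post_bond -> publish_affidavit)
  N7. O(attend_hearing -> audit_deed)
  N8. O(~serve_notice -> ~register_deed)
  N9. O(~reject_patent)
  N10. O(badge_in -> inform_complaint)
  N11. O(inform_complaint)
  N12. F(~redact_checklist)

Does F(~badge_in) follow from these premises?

Premise 10 is O(badge_in -> inform_complaint); even if O(inform_complaint) held, inferring O(badge_in) would be affirming the consequent — invalid.
No other premise forces O(badge_in). An ideal world satisfying every premise can still have ~badge_in true, so F(~badge_in) is not derivable.

No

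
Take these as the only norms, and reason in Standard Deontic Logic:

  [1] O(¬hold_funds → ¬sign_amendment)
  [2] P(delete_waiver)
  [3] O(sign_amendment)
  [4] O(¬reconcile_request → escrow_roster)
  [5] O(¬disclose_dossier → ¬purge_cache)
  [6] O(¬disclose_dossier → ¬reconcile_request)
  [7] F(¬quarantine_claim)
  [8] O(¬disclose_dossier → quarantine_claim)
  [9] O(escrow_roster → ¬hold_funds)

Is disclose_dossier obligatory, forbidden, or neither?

Obligatory

Premise 3 states O(sign_amendment) outright.
The contrapositive of premise 1 (O(¬hold_funds → ¬sign_amendment)) is O(sign_amendment → hold_funds), and O(sign_amendment) is already established, so O(hold_funds).
The contrapositive of premise 9 (O(escrow_roster → ¬hold_funds)) is O(hold_funds → ¬escrow_roster), and O(hold_funds) is already established, so O(¬escrow_roster).
The contrapositive of premise 4 (O(¬reconcile_request → escrow_roster)) is O(¬escrow_roster → reconcile_request), and O(¬escrow_roster) is already established, so O(reconcile_request).
Premise 6 is O(¬disclose_dossier → ¬reconcile_request); contrapositively O(reconcile_request → disclose_dossier). Since O(reconcile_request) holds, K gives O(disclose_dossier).
Premises 2, 5, 7, 8 do not contribute to this derivation.
Hence disclose_dossier is obligatory.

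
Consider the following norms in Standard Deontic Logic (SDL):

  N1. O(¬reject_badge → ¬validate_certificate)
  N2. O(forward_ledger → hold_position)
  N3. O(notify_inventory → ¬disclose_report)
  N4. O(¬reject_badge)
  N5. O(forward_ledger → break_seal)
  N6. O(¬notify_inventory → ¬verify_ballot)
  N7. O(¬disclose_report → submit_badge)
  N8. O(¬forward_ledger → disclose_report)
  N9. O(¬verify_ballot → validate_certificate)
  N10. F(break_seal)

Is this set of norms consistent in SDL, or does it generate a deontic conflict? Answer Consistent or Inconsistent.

Premise 10, F(break_seal), is equivalent to O(¬break_seal).
The contrapositive of premise 5 (O(forward_ledger → break_seal)) is O(¬break_seal → ¬forward_ledger), and O(¬break_seal) is already established, so O(¬forward_ledger).
With premise 8, O(¬forward_ledger → disclose_report), the K-axiom yields O(disclose_report).
Premise 3 is O(notify_inventory → ¬disclose_report); contrapositively O(disclose_report → ¬notify_inventory). Since O(disclose_report) holds, K gives O(¬notify_inventory).
From O(¬notify_inventory) and premise 6, O(¬notify_inventory → ¬verify_ballot), we obtain O(¬verify_ballot).
Applying K to premise 9 (O(¬verify_ballot → validate_certificate)) and O(¬verify_ballot) yields O(validate_certificate).
Premise 1 is O(¬reject_badge → ¬validate_certificate); contrapositively O(validate_certificate → reject_badge). Since O(validate_certificate) holds, K gives O(reject_badge).
However, premise 4 gives O(¬reject_badge).
We now have both O(reject_badge) and O(¬reject_badge) — reject_badge is simultaneously obligatory and forbidden, violating the D-axiom.

Inconsistent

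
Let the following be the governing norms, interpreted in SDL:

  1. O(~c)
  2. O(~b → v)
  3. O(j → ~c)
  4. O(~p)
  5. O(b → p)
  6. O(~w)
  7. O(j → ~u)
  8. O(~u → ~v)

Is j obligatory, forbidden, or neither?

From premise 4 we have O(~p).
The contrapositive of premise 5 (O(b → p)) is O(~p → ~b), and O(~p) is already established, so O(~b).
Applying K to premise 2 (O(~b → v)) and O(~b) yields O(v).
The contrapositive of premise 8 (O(~u → ~v)) is O(v → u), and O(v) is already established, so O(u).
The contrapositive of premise 7 (O(j → ~u)) is O(u → ~j), and O(u) is already established, so O(~j).
Premises 1, 3, 6 do not contribute to this derivation.
Thus O(~j), which is F(j): j is forbidden.

Forbidden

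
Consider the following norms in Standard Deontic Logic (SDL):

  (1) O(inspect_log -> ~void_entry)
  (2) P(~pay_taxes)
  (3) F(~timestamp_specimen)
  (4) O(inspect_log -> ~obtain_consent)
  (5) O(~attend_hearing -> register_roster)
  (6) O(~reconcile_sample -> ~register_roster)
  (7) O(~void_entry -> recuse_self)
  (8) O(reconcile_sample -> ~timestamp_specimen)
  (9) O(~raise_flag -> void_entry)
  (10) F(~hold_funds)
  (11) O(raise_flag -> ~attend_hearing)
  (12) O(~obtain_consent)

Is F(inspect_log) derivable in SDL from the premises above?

Premise 3, F(~timestamp_specimen), is equivalent to O(timestamp_specimen).
Premise 8, O(reconcile_sample -> ~timestamp_specimen), contraposes to O(timestamp_specimen -> ~reconcile_sample); with O(timestamp_specimen) we get O(~reconcile_sample).
Applying K to premise 6 (O(~reconcile_sample -> ~register_roster)) and O(~reconcile_sample) yields O(~register_roster).
Premise 5 is O(~attend_hearing -> register_roster); contrapositively O(~register_roster -> attend_hearing). Since O(~register_roster) holds, K gives O(attend_hearing).
Premise 11 is O(raise_flag -> ~attend_hearing); contrapositively O(attend_hearing -> ~raise_flag). Since O(attend_hearing) holds, K gives O(~raise_flag).
Applying K to premise 9 (O(~raise_flag -> void_entry)) and O(~raise_flag) yields O(void_entry).
Premise 1 is O(inspect_log -> ~void_entry); contrapositively O(void_entry -> ~inspect_log). Since O(void_entry) holds, K gives O(~inspect_log).
Premises 2, 4, 7, 10, 12 do not contribute to this derivation.
So O(~inspect_log) holds, i.e. F(inspect_log). The claim follows.

Yes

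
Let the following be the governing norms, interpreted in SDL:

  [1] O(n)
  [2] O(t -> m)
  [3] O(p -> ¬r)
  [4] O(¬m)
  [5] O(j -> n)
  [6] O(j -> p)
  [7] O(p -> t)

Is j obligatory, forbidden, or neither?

Premise 4 states O(¬m) outright.
The contrapositive of premise 2 (O(t -> m)) is O(¬m -> ¬t), and O(¬m) is already established, so O(¬t).
Premise 7 is O(p -> t); contrapositively O(¬t -> ¬p). Since O(¬t) holds, K gives O(¬p).
Premise 6, O(j -> p), contraposes to O(¬p -> ¬j); with O(¬p) we get O(¬j).
Premises 1, 3, 5 do not contribute to this derivation.
Thus O(¬j), which is F(j): j is forbidden.

Forbidden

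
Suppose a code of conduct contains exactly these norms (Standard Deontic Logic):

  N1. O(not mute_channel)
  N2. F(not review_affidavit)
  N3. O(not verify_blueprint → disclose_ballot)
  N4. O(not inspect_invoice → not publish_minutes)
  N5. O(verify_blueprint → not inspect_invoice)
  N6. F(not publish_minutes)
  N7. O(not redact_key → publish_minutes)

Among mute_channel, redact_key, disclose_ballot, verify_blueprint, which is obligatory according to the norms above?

disclose_ballot

Premise 6 is F(not publish_minutes), i.e. O(publish_minutes).
Premise 4 is O(not inspect_invoice → not publish_minutes); contrapositively O(publish_minutes → inspect_invoice). Since O(publish_minutes) holds, K gives O(inspect_invoice).
The contrapositive of premise 5 (O(verify_blueprint → not inspect_invoice)) is O(inspect_invoice → not verify_blueprint), and O(inspect_invoice) is already established, so O(not verify_blueprint).
Applying K to premise 3 (O(not verify_blueprint → disclose_ballot)) and O(not verify_blueprint) yields O(disclose_ballot).
So O(disclose_ballot) holds — disclose_ballot is obligatory. None of the other listed options is made obligatory by any chain of premises.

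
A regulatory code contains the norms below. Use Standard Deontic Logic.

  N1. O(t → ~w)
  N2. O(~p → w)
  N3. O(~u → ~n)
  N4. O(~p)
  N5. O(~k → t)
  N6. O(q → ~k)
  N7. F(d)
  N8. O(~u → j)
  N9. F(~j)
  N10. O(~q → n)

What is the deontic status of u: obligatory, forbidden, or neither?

Obligatory

Premise 4 gives O(~p).
From O(~p) and premise 2, O(~p → w), we obtain O(w).
The contrapositive of premise 1 (O(t → ~w)) is O(w → ~t), and O(w) is already established, so O(~t).
Premise 5, O(~k → t), contraposes to O(~t → k); with O(~t) we get O(k).
The contrapositive of premise 6 (O(q → ~k)) is O(k → ~q), and O(k) is already established, so O(~q).
Applying K to premise 10 (O(~q → n)) and O(~q) yields O(n).
Premise 3, O(~u → ~n), contraposes to O(n → u); with O(n) we get O(u).
Premises 7, 8, 9 do not contribute to this derivation.
Hence u is obligatory.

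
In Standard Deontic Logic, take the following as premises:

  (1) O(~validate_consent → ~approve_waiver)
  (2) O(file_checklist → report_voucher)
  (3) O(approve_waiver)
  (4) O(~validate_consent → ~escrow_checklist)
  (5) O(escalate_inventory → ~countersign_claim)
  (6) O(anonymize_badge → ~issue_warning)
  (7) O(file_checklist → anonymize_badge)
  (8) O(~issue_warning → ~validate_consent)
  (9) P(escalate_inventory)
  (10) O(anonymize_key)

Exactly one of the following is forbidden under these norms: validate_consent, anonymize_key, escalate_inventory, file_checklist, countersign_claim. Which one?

Premise 3 gives O(approve_waiver).
The contrapositive of premise 1 (O(~validate_consent → ~approve_waiver)) is O(approve_waiver → validate_consent), and O(approve_waiver) is already established, so O(validate_consent).
The contrapositive of premise 8 (O(~issue_warning → ~validate_consent)) is O(validate_consent → issue_warning), and O(validate_consent) is already established, so O(issue_warning).
The contrapositive of premise 6 (O(anonymize_badge → ~issue_warning)) is O(issue_warning → ~anonymize_badge), and O(issue_warning) is already established, so O(~anonymize_badge).
The contrapositive of premise 7 (O(file_checklist → anonymize_badge)) is O(~anonymize_badge → ~file_checklist), and O(~anonymize_badge) is already established, so O(~file_checklist).
So O(~file_checklist) holds, i.e. file_checklist is forbidden. None of the other listed options is forbidden under the premises.

file_checklist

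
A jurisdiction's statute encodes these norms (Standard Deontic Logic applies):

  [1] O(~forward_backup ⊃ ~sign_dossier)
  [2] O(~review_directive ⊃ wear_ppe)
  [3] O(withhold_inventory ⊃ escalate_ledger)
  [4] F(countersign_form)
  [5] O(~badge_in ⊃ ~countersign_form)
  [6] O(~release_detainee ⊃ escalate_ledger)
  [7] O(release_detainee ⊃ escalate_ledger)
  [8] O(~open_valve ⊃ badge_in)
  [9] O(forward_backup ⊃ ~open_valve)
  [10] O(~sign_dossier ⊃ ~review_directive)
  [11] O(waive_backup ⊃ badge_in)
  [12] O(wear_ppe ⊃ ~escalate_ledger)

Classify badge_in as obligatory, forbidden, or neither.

Premises 6 and 7 are O(~release_detainee ⊃ escalate_ledger) and O(release_detainee ⊃ escalate_ledger); every ideal world satisfies ~release_detainee or release_detainee, so in either case escalate_ledger holds — hence O(escalate_ledger).
Premise 12, O(wear_ppe ⊃ ~escalate_ledger), contraposes to O(escalate_ledger ⊃ ~wear_ppe); with O(escalate_ledger) we get O(~wear_ppe).
Premise 2 is O(~review_directive ⊃ wear_ppe); contrapositively O(~wear_ppe ⊃ review_directive). Since O(~wear_ppe) holds, K gives O(review_directive).
The contrapositive of premise 10 (O(~sign_dossier ⊃ ~review_directive)) is O(review_directive ⊃ sign_dossier), and O(review_directive) is already established, so O(sign_dossier).
The contrapositive of premise 1 (O(~forward_backup ⊃ ~sign_dossier)) is O(sign_dossier ⊃ forward_backup), and O(sign_dossier) is already established, so O(forward_backup).
From O(forward_backup) and premise 9, O(forward_backup ⊃ ~open_valve), we obtain O(~open_valve).
From O(~open_valve) and premise 8, O(~open_valve ⊃ badge_in), we obtain O(badge_in).
Premises 3, 4, 5, 11 do not contribute to this derivation.
Hence badge_in is obligatory.

Obligatory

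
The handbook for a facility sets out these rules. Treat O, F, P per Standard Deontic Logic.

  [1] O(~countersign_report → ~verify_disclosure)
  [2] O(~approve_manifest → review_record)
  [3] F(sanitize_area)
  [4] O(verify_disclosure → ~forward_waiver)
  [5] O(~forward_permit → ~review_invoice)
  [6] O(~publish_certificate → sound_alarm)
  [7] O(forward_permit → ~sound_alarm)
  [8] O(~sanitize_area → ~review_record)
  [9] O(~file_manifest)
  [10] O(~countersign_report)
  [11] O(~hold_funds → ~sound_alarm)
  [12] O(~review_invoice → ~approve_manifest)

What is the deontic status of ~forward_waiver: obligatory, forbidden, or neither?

Premise 4 is O(verify_disclosure → ~forward_waiver), but O(verify_disclosure) is not derivable from the premises, so it does not yield O(~forward_waiver).
No premise or chain of K-axiom applications forces O(~forward_waiver), and none forces O(forward_waiver). So ~forward_waiver is neither obligatory nor forbidden under these norms.

Neither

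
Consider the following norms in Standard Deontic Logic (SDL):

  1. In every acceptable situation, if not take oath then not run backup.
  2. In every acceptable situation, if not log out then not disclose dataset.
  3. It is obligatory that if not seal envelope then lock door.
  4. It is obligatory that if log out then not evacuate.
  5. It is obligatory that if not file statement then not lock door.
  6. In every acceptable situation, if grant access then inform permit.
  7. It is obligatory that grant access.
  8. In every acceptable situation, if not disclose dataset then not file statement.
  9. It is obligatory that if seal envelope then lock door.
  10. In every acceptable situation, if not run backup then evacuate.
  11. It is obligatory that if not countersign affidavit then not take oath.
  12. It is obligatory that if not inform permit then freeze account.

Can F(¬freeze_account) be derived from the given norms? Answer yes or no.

Premise 12 is O(¬inform_permit → freeze_account), but O(¬inform_permit) is not derivable from the premises, so it does not yield O(freeze_account).
No other premise forces O(freeze_account). An ideal world satisfying every premise can still have ¬freeze_account true, so F(¬freeze_account) is not derivable.

No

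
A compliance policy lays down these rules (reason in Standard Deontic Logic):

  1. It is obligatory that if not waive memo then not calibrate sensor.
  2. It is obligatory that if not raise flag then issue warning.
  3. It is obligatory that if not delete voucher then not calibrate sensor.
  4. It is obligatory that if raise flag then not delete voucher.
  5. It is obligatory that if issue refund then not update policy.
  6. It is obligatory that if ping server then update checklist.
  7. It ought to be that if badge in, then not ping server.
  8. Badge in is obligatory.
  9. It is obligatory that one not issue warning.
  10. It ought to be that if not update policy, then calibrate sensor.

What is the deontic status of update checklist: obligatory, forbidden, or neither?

Neither

Premise 6 is O(ping_server → update_checklist), but O(ping_server) is not derivable from the premises, so it does not yield O(update_checklist).
No premise or chain of K-axiom applications forces O(update_checklist), and none forces O(¬update_checklist). So update_checklist is neither obligatory nor forbidden under these norms.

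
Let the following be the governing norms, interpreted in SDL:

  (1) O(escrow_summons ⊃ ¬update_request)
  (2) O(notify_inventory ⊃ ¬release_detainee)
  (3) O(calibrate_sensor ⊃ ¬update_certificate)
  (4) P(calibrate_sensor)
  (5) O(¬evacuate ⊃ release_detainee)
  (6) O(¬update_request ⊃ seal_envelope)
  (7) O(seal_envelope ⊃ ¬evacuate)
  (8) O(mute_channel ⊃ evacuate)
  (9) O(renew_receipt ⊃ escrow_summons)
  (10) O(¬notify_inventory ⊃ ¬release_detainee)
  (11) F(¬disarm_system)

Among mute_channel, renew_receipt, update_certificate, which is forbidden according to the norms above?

Premises 2 and 10 are O(notify_inventory ⊃ ¬release_detainee) and O(¬notify_inventory ⊃ ¬release_detainee); every ideal world satisfies notify_inventory or ¬notify_inventory, so in either case ¬release_detainee holds — hence O(¬release_detainee).
Premise 5 is O(¬evacuate ⊃ release_detainee); contrapositively O(¬release_detainee ⊃ evacuate). Since O(¬release_detainee) holds, K gives O(evacuate).
The contrapositive of premise 7 (O(seal_envelope ⊃ ¬evacuate)) is O(evacuate ⊃ ¬seal_envelope), and O(evacuate) is already established, so O(¬seal_envelope).
Premise 6, O(¬update_request ⊃ seal_envelope), contraposes to O(¬seal_envelope ⊃ update_request); with O(¬seal_envelope) we get O(update_request).
Premise 1, O(escrow_summons ⊃ ¬update_request), contraposes to O(update_request ⊃ ¬escrow_summons); with O(update_request) we get O(¬escrow_summons).
Premise 9 is O(renew_receipt ⊃ escrow_summons); contrapositively O(¬escrow_summons ⊃ ¬renew_receipt). Since O(¬escrow_summons) holds, K gives O(¬renew_receipt).
So O(¬renew_receipt) holds, i.e. renew_receipt is forbidden. None of the other listed options is forbidden under the premises.

renew_receipt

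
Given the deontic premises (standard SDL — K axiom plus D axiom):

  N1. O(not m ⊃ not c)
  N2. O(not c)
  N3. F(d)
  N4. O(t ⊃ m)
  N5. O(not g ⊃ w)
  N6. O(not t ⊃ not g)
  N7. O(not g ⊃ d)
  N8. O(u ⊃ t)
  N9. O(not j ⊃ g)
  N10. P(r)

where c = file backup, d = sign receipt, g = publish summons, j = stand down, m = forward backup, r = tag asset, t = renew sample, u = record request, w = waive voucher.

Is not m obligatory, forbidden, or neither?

F(d) at premise 3 means O(not d).
Premise 7 is O(not g ⊃ d); contrapositively O(not d ⊃ g). Since O(not d) holds, K gives O(g).
Premise 6, O(not t ⊃ not g), contraposes to O(g ⊃ t); with O(g) we get O(t).
Premise 4 is O(t ⊃ m); since O(t), deontic closure gives O(m).
Premises 1, 2, 5, 8, 9, 10 do not contribute to this derivation.
Thus O(m), which is F(not m): not m is forbidden.

Forbidden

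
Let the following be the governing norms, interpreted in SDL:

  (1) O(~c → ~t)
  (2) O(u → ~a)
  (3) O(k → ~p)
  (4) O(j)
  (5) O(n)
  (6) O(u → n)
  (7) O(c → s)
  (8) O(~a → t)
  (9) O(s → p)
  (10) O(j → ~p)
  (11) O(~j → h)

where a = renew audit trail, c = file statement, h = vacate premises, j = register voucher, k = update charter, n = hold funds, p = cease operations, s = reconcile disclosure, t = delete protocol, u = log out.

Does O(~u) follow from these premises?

From premise 4 we have O(j).
Applying K to premise 10 (O(j → ~p)) and O(j) yields O(~p).
Premise 9 is O(s → p); contrapositively O(~p → ~s). Since O(~p) holds, K gives O(~s).
Premise 7 is O(c → s); contrapositively O(~s → ~c). Since O(~s) holds, K gives O(~c).
With premise 1, O(~c → ~t), the K-axiom yields O(~t).
Premise 8, O(~a → t), contraposes to O(~t → a); with O(~t) we get O(a).
The contrapositive of premise 2 (O(u → ~a)) is O(a → ~u), and O(a) is already established, so O(~u).
Premises 3, 5, 6, 11 do not contribute to this derivation.
So O(~u) follows.

Yes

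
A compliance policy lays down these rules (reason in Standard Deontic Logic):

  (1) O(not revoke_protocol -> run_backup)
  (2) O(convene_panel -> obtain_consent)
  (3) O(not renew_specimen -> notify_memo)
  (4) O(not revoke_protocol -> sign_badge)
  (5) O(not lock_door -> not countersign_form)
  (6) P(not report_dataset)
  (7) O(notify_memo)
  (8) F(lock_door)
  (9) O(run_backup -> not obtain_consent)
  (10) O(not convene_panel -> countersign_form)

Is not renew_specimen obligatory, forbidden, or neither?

Premise 3 is O(not renew_specimen -> notify_memo); even if O(notify_memo) held, inferring O(not renew_specimen) would be affirming the consequent — invalid.
No premise or chain of K-axiom applications forces O(not renew_specimen), and none forces O(renew_specimen). So not renew_specimen is neither obligatory nor forbidden under these norms.

Neither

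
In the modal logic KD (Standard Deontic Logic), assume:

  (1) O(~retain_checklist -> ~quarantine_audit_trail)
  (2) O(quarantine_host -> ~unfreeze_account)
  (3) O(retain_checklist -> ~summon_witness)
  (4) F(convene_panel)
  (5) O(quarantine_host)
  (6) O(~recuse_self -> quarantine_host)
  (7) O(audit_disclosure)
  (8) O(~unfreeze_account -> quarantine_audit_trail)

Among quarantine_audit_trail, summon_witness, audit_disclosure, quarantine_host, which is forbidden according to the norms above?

summon_witness

Premise 5 gives O(quarantine_host).
With premise 2, O(quarantine_host -> ~unfreeze_account), the K-axiom yields O(~unfreeze_account).
Applying K to premise 8 (O(~unfreeze_account -> quarantine_audit_trail)) and O(~unfreeze_account) yields O(quarantine_audit_trail).
The contrapositive of premise 1 (O(~retain_checklist -> ~quarantine_audit_trail)) is O(quarantine_audit_trail -> retain_checklist), and O(quarantine_audit_trail) is already established, so O(retain_checklist).
With premise 3, O(retain_checklist -> ~summon_witness), the K-axiom yields O(~summon_witness).
So O(~summon_witness) holds, i.e. summon_witness is forbidden. None of the other listed options is forbidden under the premises.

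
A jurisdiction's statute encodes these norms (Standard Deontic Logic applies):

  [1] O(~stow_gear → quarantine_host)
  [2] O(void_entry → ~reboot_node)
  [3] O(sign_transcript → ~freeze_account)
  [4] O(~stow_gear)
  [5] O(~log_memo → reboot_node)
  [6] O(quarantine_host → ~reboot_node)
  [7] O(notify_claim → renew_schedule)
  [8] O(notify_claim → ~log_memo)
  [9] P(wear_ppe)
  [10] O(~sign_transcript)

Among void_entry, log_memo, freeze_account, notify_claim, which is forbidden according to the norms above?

notify_claim

Premise 4 gives O(~stow_gear).
With premise 1, O(~stow_gear → quarantine_host), the K-axiom yields O(quarantine_host).
Premise 6 is O(quarantine_host → ~reboot_node); since O(quarantine_host), deontic closure gives O(~reboot_node).
Premise 5, O(~log_memo → reboot_node), contraposes to O(~reboot_node → log_memo); with O(~reboot_node) we get O(log_memo).
Premise 8, O(notify_claim → ~log_memo), contraposes to O(log_memo → ~notify_claim); with O(log_memo) we get O(~notify_claim).
So O(~notify_claim) holds, i.e. notify_claim is forbidden. None of the other listed options is forbidden under the premises.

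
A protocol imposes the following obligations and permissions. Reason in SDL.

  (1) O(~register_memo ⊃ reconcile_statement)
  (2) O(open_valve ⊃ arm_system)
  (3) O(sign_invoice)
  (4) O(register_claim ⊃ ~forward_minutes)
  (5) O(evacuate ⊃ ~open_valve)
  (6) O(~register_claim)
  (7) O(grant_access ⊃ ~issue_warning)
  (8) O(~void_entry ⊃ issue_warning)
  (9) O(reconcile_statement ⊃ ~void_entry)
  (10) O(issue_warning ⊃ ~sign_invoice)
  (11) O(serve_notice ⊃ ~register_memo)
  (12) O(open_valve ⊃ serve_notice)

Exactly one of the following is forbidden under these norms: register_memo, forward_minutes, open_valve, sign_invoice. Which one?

Premise 3 states O(sign_invoice) outright.
Premise 10 is O(issue_warning ⊃ ~sign_invoice); contrapositively O(sign_invoice ⊃ ~issue_warning). Since O(sign_invoice) holds, K gives O(~issue_warning).
Premise 8 is O(~void_entry ⊃ issue_warning); contrapositively O(~issue_warning ⊃ void_entry). Since O(~issue_warning) holds, K gives O(void_entry).
Premise 9 is O(reconcile_statement ⊃ ~void_entry); contrapositively O(void_entry ⊃ ~reconcile_statement). Since O(void_entry) holds, K gives O(~reconcile_statement).
The contrapositive of premise 1 (O(~register_memo ⊃ reconcile_statement)) is O(~reconcile_statement ⊃ register_memo), and O(~reconcile_statement) is already established, so O(register_memo).
Premise 11, O(serve_notice ⊃ ~register_memo), contraposes to O(register_memo ⊃ ~serve_notice); with O(register_memo) we get O(~serve_notice).
Premise 12, O(open_valve ⊃ serve_notice), contraposes to O(~serve_notice ⊃ ~open_valve); with O(~serve_notice) we get O(~open_valve).
So O(~open_valve) holds, i.e. open_valve is forbidden. None of the other listed options is forbidden under the premises.

open_valve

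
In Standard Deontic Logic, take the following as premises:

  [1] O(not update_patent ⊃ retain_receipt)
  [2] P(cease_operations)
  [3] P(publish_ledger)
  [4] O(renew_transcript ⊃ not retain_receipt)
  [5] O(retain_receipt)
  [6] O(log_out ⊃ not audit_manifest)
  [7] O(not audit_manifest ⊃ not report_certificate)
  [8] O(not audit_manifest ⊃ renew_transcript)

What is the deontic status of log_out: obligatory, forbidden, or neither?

Forbidden

Premise 5 gives O(retain_receipt).
Premise 4 is O(renew_transcript ⊃ not retain_receipt); contrapositively O(retain_receipt ⊃ not renew_transcript). Since O(retain_receipt) holds, K gives O(not renew_transcript).
The contrapositive of premise 8 (O(not audit_manifest ⊃ renew_transcript)) is O(not renew_transcript ⊃ audit_manifest), and O(not renew_transcript) is already established, so O(audit_manifest).
Premise 6, O(log_out ⊃ not audit_manifest), contraposes to O(audit_manifest ⊃ not log_out); with O(audit_manifest) we get O(not log_out).
Premises 1, 2, 3, 7 do not contribute to this derivation.
Thus O(not log_out), which is F(log_out): log_out is forbidden.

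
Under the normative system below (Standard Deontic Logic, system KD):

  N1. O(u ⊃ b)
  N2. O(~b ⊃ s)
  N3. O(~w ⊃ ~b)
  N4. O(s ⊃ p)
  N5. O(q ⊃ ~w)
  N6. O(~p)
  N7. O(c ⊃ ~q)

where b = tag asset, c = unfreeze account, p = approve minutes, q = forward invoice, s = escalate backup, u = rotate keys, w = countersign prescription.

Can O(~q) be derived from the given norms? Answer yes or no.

Yes

From premise 6 we have O(~p).
Premise 4, O(s ⊃ p), contraposes to O(~p ⊃ ~s); with O(~p) we get O(~s).
The contrapositive of premise 2 (O(~b ⊃ s)) is O(~s ⊃ b), and O(~s) is already established, so O(b).
Premise 3, O(~w ⊃ ~b), contraposes to O(b ⊃ w); with O(b) we get O(w).
Premise 5, O(q ⊃ ~w), contraposes to O(w ⊃ ~q); with O(w) we get O(~q).
Premises 1, 7 do not contribute to this derivation.
So O(~q) follows.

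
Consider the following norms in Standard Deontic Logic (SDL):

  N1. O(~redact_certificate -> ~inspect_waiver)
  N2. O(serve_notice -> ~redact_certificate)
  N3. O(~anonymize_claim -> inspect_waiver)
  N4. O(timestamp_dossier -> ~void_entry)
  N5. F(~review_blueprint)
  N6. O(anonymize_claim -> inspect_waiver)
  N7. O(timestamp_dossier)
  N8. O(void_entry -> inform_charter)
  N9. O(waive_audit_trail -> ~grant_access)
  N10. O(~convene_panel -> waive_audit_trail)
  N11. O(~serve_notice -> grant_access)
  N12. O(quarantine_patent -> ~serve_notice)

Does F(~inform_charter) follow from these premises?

No

Premise 8 is O(void_entry -> inform_charter), but O(void_entry) is not derivable from the premises, so it does not yield O(inform_charter).
No other premise forces O(inform_charter). An ideal world satisfying every premise can still have ~inform_charter true, so F(~inform_charter) is not derivable.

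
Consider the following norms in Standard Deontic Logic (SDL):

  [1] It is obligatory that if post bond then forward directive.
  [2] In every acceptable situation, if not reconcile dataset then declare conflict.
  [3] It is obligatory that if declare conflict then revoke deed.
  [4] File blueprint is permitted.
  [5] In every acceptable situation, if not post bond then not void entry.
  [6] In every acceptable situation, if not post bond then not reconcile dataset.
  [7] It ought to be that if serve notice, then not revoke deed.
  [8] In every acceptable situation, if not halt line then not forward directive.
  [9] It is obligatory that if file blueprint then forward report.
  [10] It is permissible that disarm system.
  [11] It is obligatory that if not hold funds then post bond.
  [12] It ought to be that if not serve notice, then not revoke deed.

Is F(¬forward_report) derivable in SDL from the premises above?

Premise 9 is O(file_blueprint → forward_report), but O(file_blueprint) is not derivable from the premises (the permission P(file_blueprint) asserts only ¬O(¬file_blueprint), not O(file_blueprint)), so it does not yield O(forward_report).
No other premise forces O(forward_report). An ideal world satisfying every premise can still have ¬forward_report true, so F(¬forward_report) is not derivable.

No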